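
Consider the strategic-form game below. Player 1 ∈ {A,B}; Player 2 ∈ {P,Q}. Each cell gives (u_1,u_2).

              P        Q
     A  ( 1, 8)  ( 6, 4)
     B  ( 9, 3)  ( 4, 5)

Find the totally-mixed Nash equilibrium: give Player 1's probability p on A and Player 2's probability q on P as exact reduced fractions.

P1 indiff ⇒ q·1+(1-q)·6 = q·9+(1-q)·4 ⇒ q(-8) = (1-q)(-2) ⇒ q = 1/5
P2 indiff ⇒ p·8+(1-p)·3 = p·4+(1-p)·5 ⇒ p(4) = (1-p)(2) ⇒ p = 1/3

P1 mixes 1/3 on A; P2 mixes 1/5 on P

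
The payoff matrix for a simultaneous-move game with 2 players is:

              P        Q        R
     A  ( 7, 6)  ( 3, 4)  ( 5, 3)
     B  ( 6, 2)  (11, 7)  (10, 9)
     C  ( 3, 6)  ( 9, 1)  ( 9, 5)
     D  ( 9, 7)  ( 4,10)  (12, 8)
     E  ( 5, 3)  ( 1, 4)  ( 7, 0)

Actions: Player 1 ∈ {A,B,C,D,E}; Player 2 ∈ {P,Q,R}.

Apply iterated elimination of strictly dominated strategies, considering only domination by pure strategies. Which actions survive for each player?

IESDS → P1:{B,D} P2:{Q,R}

P1 drop A (D beats it: P:9>7 Q:4>3 R:12>5)
P1 drop C (B beats it: P:6>3 Q:11>9 R:10>9)
P1 drop E (B beats it: P:6>5 Q:11>1 R:10>7)
P2 drop P (Q beats it: B:7>2 D:10>7)
P1→{B,D} P2→{Q,R}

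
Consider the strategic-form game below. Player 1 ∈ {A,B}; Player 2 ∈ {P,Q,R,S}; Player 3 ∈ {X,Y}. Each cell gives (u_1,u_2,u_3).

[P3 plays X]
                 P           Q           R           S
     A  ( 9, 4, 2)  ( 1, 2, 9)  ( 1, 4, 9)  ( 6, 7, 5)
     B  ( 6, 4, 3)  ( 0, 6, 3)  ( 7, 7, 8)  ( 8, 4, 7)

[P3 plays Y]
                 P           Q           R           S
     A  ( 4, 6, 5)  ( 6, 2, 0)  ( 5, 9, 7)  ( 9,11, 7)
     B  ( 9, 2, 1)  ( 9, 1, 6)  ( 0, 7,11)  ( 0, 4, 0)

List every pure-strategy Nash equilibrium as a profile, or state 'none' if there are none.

(A,P,X): not NE [P2→S gives 7>4; P3→Y gives 5>2]
(A,P,Y): not NE [P1→B gives 9>4; P2→S gives 11>6]
(A,Q,X): not NE [P2→S gives 7>2]
(A,Q,Y): not NE [P1→B gives 9>6; P2→S gives 11>2; P3→X gives 9>0]
(A,R,X): not NE [P1→B gives 7>1; P2→S gives 7>4]
(A,R,Y): not NE [P2→S gives 11>9; P3→X gives 9>7]
(A,S,X): not NE [P1→B gives 8>6; P3→Y gives 7>5]
(A,S,Y): NE
(B,P,X): not NE [P1→A gives 9>6; P2→R gives 7>4]
(B,P,Y): not NE [P2→R gives 7>2; P3→X gives 3>1]
(B,Q,X): not NE [P1→A gives 1>0; P2→R gives 7>6; P3→Y gives 6>3]
(B,Q,Y): not NE [P2→R gives 7>1]
(B,R,X): not NE [P3→Y gives 11>8]
(B,R,Y): not NE [P1→A gives 5>0]
(B,S,X): not NE [P2→R gives 7>4]
(B,S,Y): not NE [P1→A gives 9>0; P2→R gives 7>4; P3→X gives 7>0]

NE set: (A,S,Y)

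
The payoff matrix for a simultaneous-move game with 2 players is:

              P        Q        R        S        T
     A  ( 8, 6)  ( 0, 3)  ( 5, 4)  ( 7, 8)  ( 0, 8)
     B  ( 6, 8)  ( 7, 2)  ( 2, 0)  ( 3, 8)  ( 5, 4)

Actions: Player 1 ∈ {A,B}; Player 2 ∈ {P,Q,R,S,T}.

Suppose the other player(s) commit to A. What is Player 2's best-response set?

BR_2 = {S,T}

u_2(P vs A) = 6
u_2(Q vs A) = 3
u_2(R vs A) = 4
u_2(S vs A) = 8
u_2(T vs A) = 8
max payoff 8 at {S,T}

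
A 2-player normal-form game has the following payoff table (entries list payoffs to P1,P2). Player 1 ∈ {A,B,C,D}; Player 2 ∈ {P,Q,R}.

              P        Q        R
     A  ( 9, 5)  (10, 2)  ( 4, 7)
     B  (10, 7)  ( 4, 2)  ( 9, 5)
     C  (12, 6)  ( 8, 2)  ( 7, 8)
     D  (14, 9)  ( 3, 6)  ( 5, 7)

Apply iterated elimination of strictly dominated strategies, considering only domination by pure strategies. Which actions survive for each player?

P2 drop Q (P beats it: A:5>2 B:7>2 C:6>2 D:9>6)
P1 drop A (B beats it: P:10>9 R:9>4)
P1→{B,C,D} P2→{P,R}

IESDS → P1:{B,C,D} P2:{P,R}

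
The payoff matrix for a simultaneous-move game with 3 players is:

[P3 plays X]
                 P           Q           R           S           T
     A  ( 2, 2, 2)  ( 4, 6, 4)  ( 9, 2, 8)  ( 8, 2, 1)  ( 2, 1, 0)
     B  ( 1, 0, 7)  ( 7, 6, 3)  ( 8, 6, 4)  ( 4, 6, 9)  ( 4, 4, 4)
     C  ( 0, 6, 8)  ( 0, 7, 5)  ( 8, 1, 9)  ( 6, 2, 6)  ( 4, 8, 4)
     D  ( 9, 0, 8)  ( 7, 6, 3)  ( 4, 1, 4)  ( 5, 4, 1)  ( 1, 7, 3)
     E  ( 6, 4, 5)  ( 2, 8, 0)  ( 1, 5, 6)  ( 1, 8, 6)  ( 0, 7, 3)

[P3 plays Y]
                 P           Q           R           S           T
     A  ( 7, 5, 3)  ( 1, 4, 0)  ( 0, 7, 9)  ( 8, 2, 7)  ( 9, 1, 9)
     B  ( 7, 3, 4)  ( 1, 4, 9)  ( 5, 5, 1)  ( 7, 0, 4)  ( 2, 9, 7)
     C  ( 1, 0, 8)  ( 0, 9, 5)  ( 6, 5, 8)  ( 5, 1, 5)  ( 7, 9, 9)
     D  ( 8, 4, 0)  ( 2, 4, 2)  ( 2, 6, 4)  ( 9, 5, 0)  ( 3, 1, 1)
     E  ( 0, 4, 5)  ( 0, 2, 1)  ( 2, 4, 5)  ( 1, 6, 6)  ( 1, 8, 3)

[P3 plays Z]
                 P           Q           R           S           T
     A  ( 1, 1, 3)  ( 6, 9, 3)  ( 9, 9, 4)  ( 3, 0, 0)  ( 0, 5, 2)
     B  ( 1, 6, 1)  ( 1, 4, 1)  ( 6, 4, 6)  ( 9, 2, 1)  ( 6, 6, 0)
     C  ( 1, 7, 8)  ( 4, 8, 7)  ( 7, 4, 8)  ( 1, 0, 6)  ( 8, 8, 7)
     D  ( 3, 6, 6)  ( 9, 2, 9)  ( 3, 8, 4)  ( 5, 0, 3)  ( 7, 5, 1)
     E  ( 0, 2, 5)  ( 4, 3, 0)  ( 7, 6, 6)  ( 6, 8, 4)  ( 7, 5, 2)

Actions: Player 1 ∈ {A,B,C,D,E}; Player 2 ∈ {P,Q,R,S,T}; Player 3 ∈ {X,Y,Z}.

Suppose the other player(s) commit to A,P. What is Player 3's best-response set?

u_3(X vs A,P) = 2
u_3(Y vs A,P) = 3
u_3(Z vs A,P) = 3
max payoff 3 at {Y,Z}

P3 best: {Y,Z}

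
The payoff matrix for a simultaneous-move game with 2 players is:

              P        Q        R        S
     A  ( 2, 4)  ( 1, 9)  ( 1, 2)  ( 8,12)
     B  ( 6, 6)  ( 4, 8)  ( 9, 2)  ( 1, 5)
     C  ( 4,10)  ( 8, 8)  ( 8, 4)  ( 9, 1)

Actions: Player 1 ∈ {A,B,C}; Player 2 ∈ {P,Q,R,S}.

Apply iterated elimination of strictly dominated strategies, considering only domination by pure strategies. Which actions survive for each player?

Remaining: P1:{B,C} P2:{P,Q}

P1 drop A (C beats it: P:4>2 Q:8>1 R:8>1 S:9>8)
P2 drop R (P beats it: B:6>2 C:10>4)
P2 drop S (P beats it: B:6>5 C:10>1)
P1→{B,C} P2→{P,Q}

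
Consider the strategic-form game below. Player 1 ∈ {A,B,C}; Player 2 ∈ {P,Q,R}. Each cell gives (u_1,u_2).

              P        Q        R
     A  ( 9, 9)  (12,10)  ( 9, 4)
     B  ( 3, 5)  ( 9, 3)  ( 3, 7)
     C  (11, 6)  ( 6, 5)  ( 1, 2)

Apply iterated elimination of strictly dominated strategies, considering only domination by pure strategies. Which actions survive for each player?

Survivors P1:{A,C} P2:{P,Q}

P1 drop B (A beats it: P:9>3 Q:12>9 R:9>3)
P2 drop R (P beats it: A:9>4 C:6>2)
P1→{A,C} P2→{P,Q}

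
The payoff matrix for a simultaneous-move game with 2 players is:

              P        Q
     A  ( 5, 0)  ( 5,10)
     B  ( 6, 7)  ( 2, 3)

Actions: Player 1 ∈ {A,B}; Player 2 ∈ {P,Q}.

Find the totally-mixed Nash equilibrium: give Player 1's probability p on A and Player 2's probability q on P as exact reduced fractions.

P1 indiff ⇒ q·5+(1-q)·5 = q·6+(1-q)·2 ⇒ q(-1) = (1-q)(-3) ⇒ q = 3/4
P2 indiff ⇒ p·0+(1-p)·7 = p·10+(1-p)·3 ⇒ p(-10) = (1-p)(-4) ⇒ p = 2/7

P1 mixes 2/7 on A; P2 mixes 3/4 on P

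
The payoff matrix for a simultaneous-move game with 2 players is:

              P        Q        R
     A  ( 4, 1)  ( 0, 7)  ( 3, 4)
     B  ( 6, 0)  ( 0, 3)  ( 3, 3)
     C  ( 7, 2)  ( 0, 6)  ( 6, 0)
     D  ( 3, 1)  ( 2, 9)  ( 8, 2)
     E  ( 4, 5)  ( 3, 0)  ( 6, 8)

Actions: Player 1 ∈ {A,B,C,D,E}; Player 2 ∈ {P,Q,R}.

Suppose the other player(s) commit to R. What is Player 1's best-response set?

u_1(A vs R) = 3
u_1(B vs R) = 3
u_1(C vs R) = 6
u_1(D vs R) = 8
u_1(E vs R) = 6
max payoff 8 at {D}

argmax u_1 = {D}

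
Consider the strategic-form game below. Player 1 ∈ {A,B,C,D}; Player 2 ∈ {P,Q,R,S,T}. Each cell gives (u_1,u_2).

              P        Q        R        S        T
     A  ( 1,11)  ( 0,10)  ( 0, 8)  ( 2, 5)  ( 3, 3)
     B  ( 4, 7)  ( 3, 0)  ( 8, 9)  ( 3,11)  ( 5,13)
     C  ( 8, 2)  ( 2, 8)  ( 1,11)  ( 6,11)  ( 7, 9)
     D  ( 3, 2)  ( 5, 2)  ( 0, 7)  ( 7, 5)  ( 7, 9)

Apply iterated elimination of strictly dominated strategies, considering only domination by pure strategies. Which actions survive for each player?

P1 drop A (B beats it: P:4>1 Q:3>0 R:8>0 S:3>2 T:5>3)
P2 drop P (R beats it: B:9>7 C:11>2 D:7>2)
P2 drop Q (R beats it: B:9>0 C:11>8 D:7>2)
P1→{B,C,D} P2→{R,S,T}

Survivors P1:{B,C,D} P2:{R,S,T}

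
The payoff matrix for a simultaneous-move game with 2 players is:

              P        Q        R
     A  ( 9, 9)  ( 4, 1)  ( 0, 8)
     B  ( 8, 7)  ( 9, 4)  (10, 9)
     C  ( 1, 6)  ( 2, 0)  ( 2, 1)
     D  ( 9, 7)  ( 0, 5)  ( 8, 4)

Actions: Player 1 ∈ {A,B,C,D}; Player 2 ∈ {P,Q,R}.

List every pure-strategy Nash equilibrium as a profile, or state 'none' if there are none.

NE set: (A,P), (B,R), (D,P)

(A,P): NE
(A,Q): not NE [P1→B gives 9>4; P2→P gives 9>1]
(A,R): not NE [P1→B gives 10>0; P2→P gives 9>8]
(B,P): not NE [P1→D gives 9>8; P2→R gives 9>7]
(B,Q): not NE [P2→R gives 9>4]
(B,R): NE
(C,P): not NE [P1→D gives 9>1]
(C,Q): not NE [P1→B gives 9>2; P2→P gives 6>0]
(C,R): not NE [P1→B gives 10>2; P2→P gives 6>1]
(D,P): NE
(D,Q): not NE [P1→B gives 9>0; P2→P gives 7>5]
(D,R): not NE [P1→B gives 10>8; P2→P gives 7>4]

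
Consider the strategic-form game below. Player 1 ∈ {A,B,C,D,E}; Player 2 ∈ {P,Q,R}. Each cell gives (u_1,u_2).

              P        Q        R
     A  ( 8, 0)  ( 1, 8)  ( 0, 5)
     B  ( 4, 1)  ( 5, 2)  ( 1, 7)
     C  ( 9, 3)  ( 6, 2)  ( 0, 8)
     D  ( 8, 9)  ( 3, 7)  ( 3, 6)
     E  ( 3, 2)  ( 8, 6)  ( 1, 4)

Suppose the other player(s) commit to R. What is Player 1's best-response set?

u_1(A vs R) = 0
u_1(B vs R) = 1
u_1(C vs R) = 0
u_1(D vs R) = 3
u_1(E vs R) = 1
max payoff 3 at {D}

BR_1 = {D}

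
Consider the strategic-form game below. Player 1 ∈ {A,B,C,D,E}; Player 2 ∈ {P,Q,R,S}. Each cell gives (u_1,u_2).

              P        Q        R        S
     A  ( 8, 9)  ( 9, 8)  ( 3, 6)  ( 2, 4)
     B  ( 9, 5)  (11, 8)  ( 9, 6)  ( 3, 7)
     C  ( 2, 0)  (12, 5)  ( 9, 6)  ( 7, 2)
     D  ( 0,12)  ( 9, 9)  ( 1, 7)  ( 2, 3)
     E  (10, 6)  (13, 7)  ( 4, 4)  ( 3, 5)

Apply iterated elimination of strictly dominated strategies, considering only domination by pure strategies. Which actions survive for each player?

P1 drop A (B beats it: P:9>8 Q:11>9 R:9>3 S:3>2)
P1 drop D (B beats it: P:9>0 Q:11>9 R:9>1 S:3>2)
P2 drop P (Q beats it: B:8>5 C:5>0 E:7>6)
P2 drop S (Q beats it: B:8>7 C:5>2 E:7>5)
P1→{B,C,E} P2→{Q,R}

Remaining: P1:{B,C,E} P2:{Q,R}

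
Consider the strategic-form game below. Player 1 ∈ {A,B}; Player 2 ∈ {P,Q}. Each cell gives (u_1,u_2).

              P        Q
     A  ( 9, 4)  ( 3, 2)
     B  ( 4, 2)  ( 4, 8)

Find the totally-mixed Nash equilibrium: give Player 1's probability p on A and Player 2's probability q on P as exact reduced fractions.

P1 indiff ⇒ q·9+(1-q)·3 = q·4+(1-q)·4 ⇒ q(5) = (1-q)(1) ⇒ q = 1/6
P2 indiff ⇒ p·4+(1-p)·2 = p·2+(1-p)·8 ⇒ p(2) = (1-p)(6) ⇒ p = 3/4

P1 mixes 3/4 on A; P2 mixes 1/6 on P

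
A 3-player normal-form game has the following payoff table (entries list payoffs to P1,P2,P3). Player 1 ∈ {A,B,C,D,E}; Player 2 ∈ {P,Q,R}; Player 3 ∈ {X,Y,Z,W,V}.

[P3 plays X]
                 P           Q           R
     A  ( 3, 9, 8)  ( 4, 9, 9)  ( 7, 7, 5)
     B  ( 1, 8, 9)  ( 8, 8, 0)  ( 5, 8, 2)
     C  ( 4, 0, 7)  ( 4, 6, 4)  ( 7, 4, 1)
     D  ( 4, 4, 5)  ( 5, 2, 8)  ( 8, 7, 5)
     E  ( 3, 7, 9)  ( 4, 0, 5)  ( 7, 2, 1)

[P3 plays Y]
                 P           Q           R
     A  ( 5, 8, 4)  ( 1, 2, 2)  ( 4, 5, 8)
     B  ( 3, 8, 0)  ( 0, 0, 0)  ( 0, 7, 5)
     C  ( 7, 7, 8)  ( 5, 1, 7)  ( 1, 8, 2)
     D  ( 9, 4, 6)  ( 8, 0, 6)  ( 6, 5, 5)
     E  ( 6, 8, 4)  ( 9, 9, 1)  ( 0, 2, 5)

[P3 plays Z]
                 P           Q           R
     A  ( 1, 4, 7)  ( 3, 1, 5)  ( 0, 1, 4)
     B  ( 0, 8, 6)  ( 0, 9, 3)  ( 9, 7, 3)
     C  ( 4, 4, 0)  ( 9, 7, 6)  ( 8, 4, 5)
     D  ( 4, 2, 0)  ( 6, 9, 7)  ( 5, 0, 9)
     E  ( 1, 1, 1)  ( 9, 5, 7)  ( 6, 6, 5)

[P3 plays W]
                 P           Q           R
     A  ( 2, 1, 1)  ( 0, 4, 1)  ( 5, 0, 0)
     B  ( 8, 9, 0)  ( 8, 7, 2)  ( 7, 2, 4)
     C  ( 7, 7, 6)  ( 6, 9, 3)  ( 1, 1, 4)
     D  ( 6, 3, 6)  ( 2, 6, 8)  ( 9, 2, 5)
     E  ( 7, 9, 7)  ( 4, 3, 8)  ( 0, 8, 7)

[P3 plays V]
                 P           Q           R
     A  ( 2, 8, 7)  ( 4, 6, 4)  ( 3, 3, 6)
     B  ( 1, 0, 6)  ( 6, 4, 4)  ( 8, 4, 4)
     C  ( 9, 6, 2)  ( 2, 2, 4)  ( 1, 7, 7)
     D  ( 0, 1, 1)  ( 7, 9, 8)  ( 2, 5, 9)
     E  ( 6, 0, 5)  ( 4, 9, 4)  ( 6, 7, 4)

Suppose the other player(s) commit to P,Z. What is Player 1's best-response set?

argmax u_1 = {C,D}

u_1(A vs P,Z) = 1
u_1(B vs P,Z) = 0
u_1(C vs P,Z) = 4
u_1(D vs P,Z) = 4
u_1(E vs P,Z) = 1
max payoff 4 at {C,D}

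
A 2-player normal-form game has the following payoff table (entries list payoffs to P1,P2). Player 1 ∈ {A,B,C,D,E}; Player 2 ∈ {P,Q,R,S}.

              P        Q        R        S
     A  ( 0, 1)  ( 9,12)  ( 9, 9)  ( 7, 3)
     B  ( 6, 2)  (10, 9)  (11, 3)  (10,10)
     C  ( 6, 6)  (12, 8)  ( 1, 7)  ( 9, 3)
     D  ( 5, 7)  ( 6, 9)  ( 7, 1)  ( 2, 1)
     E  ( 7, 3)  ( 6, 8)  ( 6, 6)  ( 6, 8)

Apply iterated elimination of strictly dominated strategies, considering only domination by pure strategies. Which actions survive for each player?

P1 drop A (B beats it: P:6>0 Q:10>9 R:11>9 S:10>7)
P1 drop D (B beats it: P:6>5 Q:10>6 R:11>7 S:10>2)
P2 drop P (Q beats it: B:9>2 C:8>6 E:8>3)
P1 drop E (B beats it: Q:10>6 R:11>6 S:10>6)
P2 drop R (Q beats it: B:9>3 C:8>7)
P1→{B,C} P2→{Q,S}

Survivors P1:{B,C} P2:{Q,S}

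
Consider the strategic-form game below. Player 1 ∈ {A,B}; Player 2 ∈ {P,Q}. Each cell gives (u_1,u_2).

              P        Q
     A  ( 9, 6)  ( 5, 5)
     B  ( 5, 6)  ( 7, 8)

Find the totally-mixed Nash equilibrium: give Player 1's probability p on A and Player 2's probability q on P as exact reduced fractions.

p=2/3, q=1/3

P1 indiff ⇒ q·9+(1-q)·5 = q·5+(1-q)·7 ⇒ q(4) = (1-q)(2) ⇒ q = 1/3
P2 indiff ⇒ p·6+(1-p)·6 = p·5+(1-p)·8 ⇒ p(1) = (1-p)(2) ⇒ p = 2/3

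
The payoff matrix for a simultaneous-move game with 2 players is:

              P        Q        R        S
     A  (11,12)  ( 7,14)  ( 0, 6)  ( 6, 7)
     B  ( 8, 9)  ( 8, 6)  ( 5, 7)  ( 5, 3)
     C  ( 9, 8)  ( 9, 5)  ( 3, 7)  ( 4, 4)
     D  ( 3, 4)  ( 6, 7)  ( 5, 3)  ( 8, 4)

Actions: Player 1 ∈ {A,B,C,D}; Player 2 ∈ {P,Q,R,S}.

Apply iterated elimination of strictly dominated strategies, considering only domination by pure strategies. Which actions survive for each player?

P2 drop R (P beats it: A:12>6 B:9>7 C:8>7 D:4>3)
P2 drop S (Q beats it: A:14>7 B:6>3 C:5>4 D:7>4)
P1 drop B (C beats it: P:9>8 Q:9>8)
P1 drop D (A beats it: P:11>3 Q:7>6)
P1→{A,C} P2→{P,Q}

Remaining: P1:{A,C} P2:{P,Q}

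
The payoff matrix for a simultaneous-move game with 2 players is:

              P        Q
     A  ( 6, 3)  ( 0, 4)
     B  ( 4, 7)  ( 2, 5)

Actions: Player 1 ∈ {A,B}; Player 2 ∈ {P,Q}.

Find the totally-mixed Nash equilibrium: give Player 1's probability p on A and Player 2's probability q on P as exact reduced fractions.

P1 mixes 2/3 on A; P2 mixes 1/2 on P

P1 indiff ⇒ q·6+(1-q)·0 = q·4+(1-q)·2 ⇒ q(2) = (1-q)(2) ⇒ q = 1/2
P2 indiff ⇒ p·3+(1-p)·7 = p·4+(1-p)·5 ⇒ p(-1) = (1-p)(-2) ⇒ p = 2/3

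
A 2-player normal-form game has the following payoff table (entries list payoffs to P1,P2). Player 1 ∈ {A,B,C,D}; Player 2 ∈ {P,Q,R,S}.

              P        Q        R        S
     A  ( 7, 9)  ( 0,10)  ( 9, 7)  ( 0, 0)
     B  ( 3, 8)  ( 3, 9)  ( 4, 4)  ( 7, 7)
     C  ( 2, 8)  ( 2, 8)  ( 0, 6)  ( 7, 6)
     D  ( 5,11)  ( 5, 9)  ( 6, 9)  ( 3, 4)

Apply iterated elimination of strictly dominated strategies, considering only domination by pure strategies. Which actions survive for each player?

P2 drop R (P beats it: A:9>7 B:8>4 C:8>6 D:11>9)
P2 drop S (P beats it: A:9>0 B:8>7 C:8>6 D:11>4)
P1 drop B (D beats it: P:5>3 Q:5>3)
P1 drop C (D beats it: P:5>2 Q:5>2)
P1→{A,D} P2→{P,Q}

Survivors P1:{A,D} P2:{P,Q}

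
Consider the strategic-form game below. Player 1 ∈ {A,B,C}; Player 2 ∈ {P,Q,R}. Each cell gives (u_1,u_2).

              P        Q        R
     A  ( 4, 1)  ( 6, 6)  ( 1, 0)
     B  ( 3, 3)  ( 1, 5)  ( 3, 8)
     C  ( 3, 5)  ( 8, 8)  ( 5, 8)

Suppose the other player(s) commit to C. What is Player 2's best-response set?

P2 best: {Q,R}

u_2(P vs C) = 5
u_2(Q vs C) = 8
u_2(R vs C) = 8
max payoff 8 at {Q,R}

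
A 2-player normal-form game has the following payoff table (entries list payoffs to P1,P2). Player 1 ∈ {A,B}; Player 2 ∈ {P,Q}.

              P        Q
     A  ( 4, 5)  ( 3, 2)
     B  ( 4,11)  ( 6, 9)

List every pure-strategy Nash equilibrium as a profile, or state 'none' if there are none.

Nash profiles: (A,P), (B,P)

(A,P): NE
(A,Q): not NE [P1→B gives 6>3; P2→P gives 5>2]
(B,P): NE
(B,Q): not NE [P2→P gives 11>9]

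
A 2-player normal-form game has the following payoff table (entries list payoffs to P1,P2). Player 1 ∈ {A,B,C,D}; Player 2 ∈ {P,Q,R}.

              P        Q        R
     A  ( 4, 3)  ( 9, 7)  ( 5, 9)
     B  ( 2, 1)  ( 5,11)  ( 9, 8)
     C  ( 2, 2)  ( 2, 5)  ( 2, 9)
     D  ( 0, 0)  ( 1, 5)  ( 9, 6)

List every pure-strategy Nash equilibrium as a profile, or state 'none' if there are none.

PSNE = {(D,R)}

(A,P): not NE [P2→R gives 9>3]
(A,Q): not NE [P2→R gives 9>7]
(A,R): not NE [P1→D gives 9>5]
(B,P): not NE [P1→A gives 4>2; P2→Q gives 11>1]
(B,Q): not NE [P1→A gives 9>5]
(B,R): not NE [P2→Q gives 11>8]
(C,P): not NE [P1→A gives 4>2; P2→R gives 9>2]
(C,Q): not NE [P1→A gives 9>2; P2→R gives 9>5]
(C,R): not NE [P1→D gives 9>2]
(D,P): not NE [P1→A gives 4>0; P2→R gives 6>0]
(D,Q): not NE [P1→A gives 9>1; P2→R gives 6>5]
(D,R): NE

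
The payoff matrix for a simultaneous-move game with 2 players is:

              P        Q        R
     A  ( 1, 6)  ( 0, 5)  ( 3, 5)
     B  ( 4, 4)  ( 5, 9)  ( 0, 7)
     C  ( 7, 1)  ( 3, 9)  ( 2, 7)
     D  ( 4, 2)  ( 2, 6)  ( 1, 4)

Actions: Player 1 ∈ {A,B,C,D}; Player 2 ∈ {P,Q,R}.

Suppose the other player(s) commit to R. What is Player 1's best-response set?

P1 best: {A}

u_1(A vs R) = 3
u_1(B vs R) = 0
u_1(C vs R) = 2
u_1(D vs R) = 1
max payoff 3 at {A}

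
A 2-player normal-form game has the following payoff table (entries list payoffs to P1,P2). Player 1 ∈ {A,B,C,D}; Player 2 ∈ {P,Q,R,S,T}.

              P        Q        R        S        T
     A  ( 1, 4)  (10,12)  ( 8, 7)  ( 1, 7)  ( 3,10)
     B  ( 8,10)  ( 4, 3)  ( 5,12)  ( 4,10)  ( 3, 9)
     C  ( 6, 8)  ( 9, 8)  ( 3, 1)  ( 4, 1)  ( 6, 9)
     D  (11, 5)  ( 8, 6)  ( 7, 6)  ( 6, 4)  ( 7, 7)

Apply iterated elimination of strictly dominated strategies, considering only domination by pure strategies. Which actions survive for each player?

P1 drop B (D beats it: P:11>8 Q:8>4 R:7>5 S:6>4 T:7>3)
P2 drop P (T beats it: A:10>4 C:9>8 D:7>5)
P2 drop R (T beats it: A:10>7 C:9>1 D:7>6)
P2 drop S (Q beats it: A:12>7 C:8>1 D:6>4)
P1→{A,C,D} P2→{Q,T}

IESDS → P1:{A,C,D} P2:{Q,T}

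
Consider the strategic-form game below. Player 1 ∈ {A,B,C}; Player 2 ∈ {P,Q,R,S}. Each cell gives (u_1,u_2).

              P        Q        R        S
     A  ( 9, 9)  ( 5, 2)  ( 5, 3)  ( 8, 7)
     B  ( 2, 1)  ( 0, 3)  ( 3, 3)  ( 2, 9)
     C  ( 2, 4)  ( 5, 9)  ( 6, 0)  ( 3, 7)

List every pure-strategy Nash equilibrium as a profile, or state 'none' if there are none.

Nash profiles: (A,P), (C,Q)

(A,P): NE
(A,Q): not NE [P2→P gives 9>2]
(A,R): not NE [P1→C gives 6>5; P2→P gives 9>3]
(A,S): not NE [P2→P gives 9>7]
(B,P): not NE [P1→A gives 9>2; P2→S gives 9>1]
(B,Q): not NE [P1→C gives 5>0; P2→S gives 9>3]
(B,R): not NE [P1→C gives 6>3; P2→S gives 9>3]
(B,S): not NE [P1→A gives 8>2]
(C,P): not NE [P1→A gives 9>2; P2→Q gives 9>4]
(C,Q): NE
(C,R): not NE [P2→Q gives 9>0]
(C,S): not NE [P1→A gives 8>3; P2→Q gives 9>7]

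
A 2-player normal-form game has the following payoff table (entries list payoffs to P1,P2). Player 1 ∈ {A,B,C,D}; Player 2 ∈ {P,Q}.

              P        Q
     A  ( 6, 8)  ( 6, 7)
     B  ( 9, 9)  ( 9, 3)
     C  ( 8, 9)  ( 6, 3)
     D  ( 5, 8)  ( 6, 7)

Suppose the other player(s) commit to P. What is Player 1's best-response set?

u_1(A vs P) = 6
u_1(B vs P) = 9
u_1(C vs P) = 8
u_1(D vs P) = 5
max payoff 9 at {B}

argmax u_1 = {B}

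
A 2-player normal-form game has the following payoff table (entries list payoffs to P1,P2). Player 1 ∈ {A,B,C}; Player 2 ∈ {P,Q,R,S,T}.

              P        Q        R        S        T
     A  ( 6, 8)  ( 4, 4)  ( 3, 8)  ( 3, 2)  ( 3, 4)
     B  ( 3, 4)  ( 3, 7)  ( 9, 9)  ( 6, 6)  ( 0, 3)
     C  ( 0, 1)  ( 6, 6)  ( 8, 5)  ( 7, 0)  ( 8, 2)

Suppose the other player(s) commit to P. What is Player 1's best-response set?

argmax u_1 = {A}

u_1(A vs P) = 6
u_1(B vs P) = 3
u_1(C vs P) = 0
max payoff 6 at {A}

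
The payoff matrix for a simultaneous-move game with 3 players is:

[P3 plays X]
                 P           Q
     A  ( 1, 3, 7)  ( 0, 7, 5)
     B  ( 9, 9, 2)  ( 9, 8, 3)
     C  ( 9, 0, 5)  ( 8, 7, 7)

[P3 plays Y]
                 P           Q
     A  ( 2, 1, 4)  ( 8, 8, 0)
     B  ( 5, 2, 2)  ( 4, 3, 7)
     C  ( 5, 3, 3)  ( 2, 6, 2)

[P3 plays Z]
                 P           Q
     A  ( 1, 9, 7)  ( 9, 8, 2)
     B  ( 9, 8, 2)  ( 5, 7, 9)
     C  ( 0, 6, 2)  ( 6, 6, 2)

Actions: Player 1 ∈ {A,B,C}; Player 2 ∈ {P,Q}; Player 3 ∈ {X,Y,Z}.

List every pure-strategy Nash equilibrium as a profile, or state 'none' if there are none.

(A,P,X): not NE [P1→C gives 9>1; P2→Q gives 7>3]
(A,P,Y): not NE [P1→C gives 5>2; P2→Q gives 8>1; P3→Z gives 7>4]
(A,P,Z): not NE [P1→B gives 9>1]
(A,Q,X): not NE [P1→B gives 9>0]
(A,Q,Y): not NE [P3→X gives 5>0]
(A,Q,Z): not NE [P2→P gives 9>8; P3→X gives 5>2]
(B,P,X): NE
(B,P,Y): not NE [P2→Q gives 3>2]
(B,P,Z): NE
(B,Q,X): not NE [P2→P gives 9>8; P3→Z gives 9>3]
(B,Q,Y): not NE [P1→A gives 8>4; P3→Z gives 9>7]
(B,Q,Z): not NE [P1→A gives 9>5; P2→P gives 8>7]
(C,P,X): not NE [P2→Q gives 7>0]
(C,P,Y): not NE [P2→Q gives 6>3; P3→X gives 5>3]
(C,P,Z): not NE [P1→B gives 9>0; P3→X gives 5>2]
(C,Q,X): not NE [P1→B gives 9>8]
(C,Q,Y): not NE [P1→A gives 8>2; P3→X gives 7>2]
(C,Q,Z): not NE [P1→A gives 9>6; P3→X gives 7>2]

Nash profiles: (B,P,X), (B,P,Z)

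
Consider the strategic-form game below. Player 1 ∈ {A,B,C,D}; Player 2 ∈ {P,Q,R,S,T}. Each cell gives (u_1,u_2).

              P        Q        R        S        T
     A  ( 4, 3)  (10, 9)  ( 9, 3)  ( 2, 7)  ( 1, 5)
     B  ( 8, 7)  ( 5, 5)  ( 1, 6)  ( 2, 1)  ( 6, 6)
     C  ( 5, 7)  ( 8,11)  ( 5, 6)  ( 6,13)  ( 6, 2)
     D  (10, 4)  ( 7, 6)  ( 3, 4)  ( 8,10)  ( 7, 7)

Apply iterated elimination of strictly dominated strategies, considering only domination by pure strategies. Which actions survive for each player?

IESDS → P1:{A,C,D} P2:{Q,S}

P1 drop B (D beats it: P:10>8 Q:7>5 R:3>1 S:8>2 T:7>6)
P2 drop P (Q beats it: A:9>3 C:11>7 D:6>4)
P2 drop R (Q beats it: A:9>3 C:11>6 D:6>4)
P2 drop T (S beats it: A:7>5 C:13>2 D:10>7)
P1→{A,C,D} P2→{Q,S}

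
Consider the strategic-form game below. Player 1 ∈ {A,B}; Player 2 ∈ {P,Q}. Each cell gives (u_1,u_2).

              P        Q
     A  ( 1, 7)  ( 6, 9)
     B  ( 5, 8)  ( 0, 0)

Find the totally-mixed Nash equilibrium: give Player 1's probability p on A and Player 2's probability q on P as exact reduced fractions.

P1 indiff ⇒ q·1+(1-q)·6 = q·5+(1-q)·0 ⇒ q(-4) = (1-q)(-6) ⇒ q = 3/5
P2 indiff ⇒ p·7+(1-p)·8 = p·9+(1-p)·0 ⇒ p(-2) = (1-p)(-8) ⇒ p = 4/5

P1 mixes 4/5 on A; P2 mixes 3/5 on P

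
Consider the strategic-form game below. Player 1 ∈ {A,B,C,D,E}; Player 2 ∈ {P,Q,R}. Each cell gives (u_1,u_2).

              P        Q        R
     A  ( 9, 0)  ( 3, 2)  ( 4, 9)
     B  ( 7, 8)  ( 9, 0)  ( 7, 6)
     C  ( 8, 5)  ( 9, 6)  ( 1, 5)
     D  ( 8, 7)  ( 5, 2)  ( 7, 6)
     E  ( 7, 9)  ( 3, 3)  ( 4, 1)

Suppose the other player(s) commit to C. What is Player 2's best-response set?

P2 best: {Q}

u_2(P vs C) = 5
u_2(Q vs C) = 6
u_2(R vs C) = 5
max payoff 6 at {Q}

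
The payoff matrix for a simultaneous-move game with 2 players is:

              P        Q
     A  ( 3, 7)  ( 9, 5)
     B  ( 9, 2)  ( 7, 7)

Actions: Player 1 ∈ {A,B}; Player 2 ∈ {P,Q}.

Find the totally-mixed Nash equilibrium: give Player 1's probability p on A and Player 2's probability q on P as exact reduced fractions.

P1 mixes 5/7 on A; P2 mixes 1/4 on P

P1 indiff ⇒ q·3+(1-q)·9 = q·9+(1-q)·7 ⇒ q(-6) = (1-q)(-2) ⇒ q = 1/4
P2 indiff ⇒ p·7+(1-p)·2 = p·5+(1-p)·7 ⇒ p(2) = (1-p)(5) ⇒ p = 5/7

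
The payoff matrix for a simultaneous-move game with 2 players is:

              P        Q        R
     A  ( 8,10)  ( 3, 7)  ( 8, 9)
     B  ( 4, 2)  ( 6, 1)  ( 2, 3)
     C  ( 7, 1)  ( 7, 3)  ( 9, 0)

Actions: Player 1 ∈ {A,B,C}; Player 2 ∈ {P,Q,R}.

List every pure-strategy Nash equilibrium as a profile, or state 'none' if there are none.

(A,P): NE
(A,Q): not NE [P1→C gives 7>3; P2→P gives 10>7]
(A,R): not NE [P1→C gives 9>8; P2→P gives 10>9]
(B,P): not NE [P1→A gives 8>4; P2→R gives 3>2]
(B,Q): not NE [P1→C gives 7>6; P2→R gives 3>1]
(B,R): not NE [P1→C gives 9>2]
(C,P): not NE [P1→A gives 8>7; P2→Q gives 3>1]
(C,Q): NE
(C,R): not NE [P2→Q gives 3>0]

PSNE = {(A,P), (C,Q)}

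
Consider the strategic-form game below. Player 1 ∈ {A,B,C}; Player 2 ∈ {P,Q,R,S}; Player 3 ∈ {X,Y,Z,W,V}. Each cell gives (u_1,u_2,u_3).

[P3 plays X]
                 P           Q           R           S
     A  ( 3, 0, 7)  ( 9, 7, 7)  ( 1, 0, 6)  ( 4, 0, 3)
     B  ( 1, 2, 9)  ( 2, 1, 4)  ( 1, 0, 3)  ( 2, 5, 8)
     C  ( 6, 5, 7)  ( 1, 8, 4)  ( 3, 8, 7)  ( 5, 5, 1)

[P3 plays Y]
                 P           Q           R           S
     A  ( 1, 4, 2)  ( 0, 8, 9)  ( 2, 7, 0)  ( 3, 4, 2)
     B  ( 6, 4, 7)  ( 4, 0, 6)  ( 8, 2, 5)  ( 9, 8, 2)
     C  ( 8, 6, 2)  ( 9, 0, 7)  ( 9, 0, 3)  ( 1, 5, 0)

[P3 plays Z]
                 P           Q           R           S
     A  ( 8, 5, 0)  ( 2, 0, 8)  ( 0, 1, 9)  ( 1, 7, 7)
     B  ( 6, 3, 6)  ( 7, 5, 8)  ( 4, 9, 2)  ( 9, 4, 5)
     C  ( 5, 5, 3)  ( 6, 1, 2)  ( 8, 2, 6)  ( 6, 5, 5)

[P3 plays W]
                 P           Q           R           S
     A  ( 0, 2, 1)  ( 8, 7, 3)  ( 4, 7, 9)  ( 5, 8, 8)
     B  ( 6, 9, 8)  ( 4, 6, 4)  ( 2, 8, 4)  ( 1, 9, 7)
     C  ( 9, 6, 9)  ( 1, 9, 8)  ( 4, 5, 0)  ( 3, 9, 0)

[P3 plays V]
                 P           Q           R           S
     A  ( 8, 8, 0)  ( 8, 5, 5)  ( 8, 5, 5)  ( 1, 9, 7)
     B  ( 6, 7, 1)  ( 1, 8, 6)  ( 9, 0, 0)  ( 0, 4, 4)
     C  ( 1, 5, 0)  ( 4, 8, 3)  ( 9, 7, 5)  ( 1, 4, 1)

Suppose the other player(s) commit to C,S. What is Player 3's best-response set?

u_3(X vs C,S) = 1
u_3(Y vs C,S) = 0
u_3(Z vs C,S) = 5
u_3(W vs C,S) = 0
u_3(V vs C,S) = 1
max payoff 5 at {Z}

BR_3 = {Z}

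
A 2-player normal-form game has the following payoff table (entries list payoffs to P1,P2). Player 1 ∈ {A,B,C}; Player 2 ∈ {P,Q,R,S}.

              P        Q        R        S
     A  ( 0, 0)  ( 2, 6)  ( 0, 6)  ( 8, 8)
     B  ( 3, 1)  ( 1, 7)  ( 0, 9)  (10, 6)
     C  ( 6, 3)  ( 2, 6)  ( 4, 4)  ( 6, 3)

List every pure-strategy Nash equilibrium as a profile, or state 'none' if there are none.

PSNE = {(C,Q)}

(A,P): not NE [P1→C gives 6>0; P2→S gives 8>0]
(A,Q): not NE [P2→S gives 8>6]
(A,R): not NE [P1→C gives 4>0; P2→S gives 8>6]
(A,S): not NE [P1→B gives 10>8]
(B,P): not NE [P1→C gives 6>3; P2→R gives 9>1]
(B,Q): not NE [P1→C gives 2>1; P2→R gives 9>7]
(B,R): not NE [P1→C gives 4>0]
(B,S): not NE [P2→R gives 9>6]
(C,P): not NE [P2→Q gives 6>3]
(C,Q): NE
(C,R): not NE [P2→Q gives 6>4]
(C,S): not NE [P1→B gives 10>6; P2→Q gives 6>3]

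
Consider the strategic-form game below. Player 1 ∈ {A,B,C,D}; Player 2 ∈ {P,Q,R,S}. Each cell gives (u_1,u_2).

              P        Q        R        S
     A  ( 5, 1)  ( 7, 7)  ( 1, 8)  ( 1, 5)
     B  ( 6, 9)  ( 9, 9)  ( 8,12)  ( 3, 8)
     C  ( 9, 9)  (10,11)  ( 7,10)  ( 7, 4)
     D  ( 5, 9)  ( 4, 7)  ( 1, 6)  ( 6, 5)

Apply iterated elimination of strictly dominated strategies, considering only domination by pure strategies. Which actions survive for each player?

P1 drop A (B beats it: P:6>5 Q:9>7 R:8>1 S:3>1)
P1 drop D (C beats it: P:9>5 Q:10>4 R:7>1 S:7>6)
P2 drop P (R beats it: B:12>9 C:10>9)
P2 drop S (Q beats it: B:9>8 C:11>4)
P1→{B,C} P2→{Q,R}

IESDS → P1:{B,C} P2:{Q,R}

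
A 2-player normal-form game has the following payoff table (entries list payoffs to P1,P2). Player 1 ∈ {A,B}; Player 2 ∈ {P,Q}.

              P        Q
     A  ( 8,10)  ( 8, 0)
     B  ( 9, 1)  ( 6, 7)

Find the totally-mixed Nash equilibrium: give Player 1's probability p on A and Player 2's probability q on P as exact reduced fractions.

P1 indiff ⇒ q·8+(1-q)·8 = q·9+(1-q)·6 ⇒ q(-1) = (1-q)(-2) ⇒ q = 2/3
P2 indiff ⇒ p·10+(1-p)·1 = p·0+(1-p)·7 ⇒ p(10) = (1-p)(6) ⇒ p = 3/8

(p,q) = (3/8, 2/3)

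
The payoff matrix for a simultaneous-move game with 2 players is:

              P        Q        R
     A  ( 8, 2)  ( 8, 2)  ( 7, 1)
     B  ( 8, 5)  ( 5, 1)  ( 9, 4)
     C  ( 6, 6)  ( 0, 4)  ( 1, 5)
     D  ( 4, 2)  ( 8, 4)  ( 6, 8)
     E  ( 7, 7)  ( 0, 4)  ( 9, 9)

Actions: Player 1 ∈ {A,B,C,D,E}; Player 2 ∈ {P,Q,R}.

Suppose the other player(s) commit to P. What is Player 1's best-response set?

BR_1 = {A,B}

u_1(A vs P) = 8
u_1(B vs P) = 8
u_1(C vs P) = 6
u_1(D vs P) = 4
u_1(E vs P) = 7
max payoff 8 at {A,B}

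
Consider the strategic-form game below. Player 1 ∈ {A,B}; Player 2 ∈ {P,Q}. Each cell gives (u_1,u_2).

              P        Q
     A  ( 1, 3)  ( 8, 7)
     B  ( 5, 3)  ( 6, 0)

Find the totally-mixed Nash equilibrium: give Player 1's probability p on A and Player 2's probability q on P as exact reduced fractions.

P1 indiff ⇒ q·1+(1-q)·8 = q·5+(1-q)·6 ⇒ q(-4) = (1-q)(-2) ⇒ q = 1/3
P2 indiff ⇒ p·3+(1-p)·3 = p·7+(1-p)·0 ⇒ p(-4) = (1-p)(-3) ⇒ p = 3/7

p=3/7, q=1/3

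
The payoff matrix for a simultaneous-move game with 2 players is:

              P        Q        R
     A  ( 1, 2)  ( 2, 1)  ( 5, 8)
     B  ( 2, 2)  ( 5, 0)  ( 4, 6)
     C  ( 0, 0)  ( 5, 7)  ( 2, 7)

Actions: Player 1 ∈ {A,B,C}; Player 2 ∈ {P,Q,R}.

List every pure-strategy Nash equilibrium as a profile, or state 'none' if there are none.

NE set: (A,R), (C,Q)

(A,P): not NE [P1→B gives 2>1; P2→R gives 8>2]
(A,Q): not NE [P1→C gives 5>2; P2→R gives 8>1]
(A,R): NE
(B,P): not NE [P2→R gives 6>2]
(B,Q): not NE [P2→R gives 6>0]
(B,R): not NE [P1→A gives 5>4]
(C,P): not NE [P1→B gives 2>0; P2→R gives 7>0]
(C,Q): NE
(C,R): not NE [P1→A gives 5>2]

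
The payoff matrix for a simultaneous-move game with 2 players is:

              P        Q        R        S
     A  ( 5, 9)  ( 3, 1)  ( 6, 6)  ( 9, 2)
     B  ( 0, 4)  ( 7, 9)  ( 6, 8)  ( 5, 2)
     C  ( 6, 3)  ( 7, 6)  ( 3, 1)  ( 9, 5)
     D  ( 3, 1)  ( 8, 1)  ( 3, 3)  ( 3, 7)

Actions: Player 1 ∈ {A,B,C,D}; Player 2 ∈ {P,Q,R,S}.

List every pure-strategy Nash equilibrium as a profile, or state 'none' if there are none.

(A,P): not NE [P1→C gives 6>5]
(A,Q): not NE [P1→D gives 8>3; P2→P gives 9>1]
(A,R): not NE [P2→P gives 9>6]
(A,S): not NE [P2→P gives 9>2]
(B,P): not NE [P1→C gives 6>0; P2→Q gives 9>4]
(B,Q): not NE [P1→D gives 8>7]
(B,R): not NE [P2→Q gives 9>8]
(B,S): not NE [P1→C gives 9>5; P2→Q gives 9>2]
(C,P): not NE [P2→Q gives 6>3]
(C,Q): not NE [P1→D gives 8>7]
(C,R): not NE [P1→B gives 6>3; P2→Q gives 6>1]
(C,S): not NE [P2→Q gives 6>5]
(D,P): not NE [P1→C gives 6>3; P2→S gives 7>1]
(D,Q): not NE [P2→S gives 7>1]
(D,R): not NE [P1→B gives 6>3; P2→S gives 7>3]
(D,S): not NE [P1→C gives 9>3]

Equilibria: none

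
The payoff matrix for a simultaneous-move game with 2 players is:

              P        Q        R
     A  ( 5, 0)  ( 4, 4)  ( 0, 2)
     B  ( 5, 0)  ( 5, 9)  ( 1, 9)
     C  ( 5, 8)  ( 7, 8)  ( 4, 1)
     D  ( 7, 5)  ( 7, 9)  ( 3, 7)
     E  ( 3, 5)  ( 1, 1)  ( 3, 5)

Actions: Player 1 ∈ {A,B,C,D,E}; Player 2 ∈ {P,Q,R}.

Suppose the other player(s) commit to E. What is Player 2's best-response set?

u_2(P vs E) = 5
u_2(Q vs E) = 1
u_2(R vs E) = 5
max payoff 5 at {P,R}

BR_2 = {P,R}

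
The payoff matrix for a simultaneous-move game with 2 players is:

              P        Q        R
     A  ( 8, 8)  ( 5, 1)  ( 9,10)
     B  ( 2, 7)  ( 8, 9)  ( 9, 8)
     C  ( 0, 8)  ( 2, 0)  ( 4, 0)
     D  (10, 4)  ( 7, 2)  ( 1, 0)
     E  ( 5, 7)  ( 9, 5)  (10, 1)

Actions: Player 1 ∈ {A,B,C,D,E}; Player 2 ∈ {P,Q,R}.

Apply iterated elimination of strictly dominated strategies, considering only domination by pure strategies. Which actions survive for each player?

P1 drop B (E beats it: P:5>2 Q:9>8 R:10>9)
P1 drop C (A beats it: P:8>0 Q:5>2 R:9>4)
P2 drop Q (P beats it: A:8>1 D:4>2 E:7>5)
P1→{A,D,E} P2→{P,R}

Survivors P1:{A,D,E} P2:{P,R}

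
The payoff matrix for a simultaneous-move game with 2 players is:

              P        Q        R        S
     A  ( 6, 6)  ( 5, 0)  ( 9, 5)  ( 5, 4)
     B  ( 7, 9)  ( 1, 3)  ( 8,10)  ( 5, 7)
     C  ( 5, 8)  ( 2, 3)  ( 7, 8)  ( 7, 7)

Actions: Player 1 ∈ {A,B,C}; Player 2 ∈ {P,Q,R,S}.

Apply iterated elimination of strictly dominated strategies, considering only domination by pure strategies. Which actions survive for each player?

Remaining: P1:{A,B} P2:{P,R}

P2 drop Q (P beats it: A:6>0 B:9>3 C:8>3)
P2 drop S (P beats it: A:6>4 B:9>7 C:8>7)
P1 drop C (A beats it: P:6>5 R:9>7)
P1→{A,B} P2→{P,R}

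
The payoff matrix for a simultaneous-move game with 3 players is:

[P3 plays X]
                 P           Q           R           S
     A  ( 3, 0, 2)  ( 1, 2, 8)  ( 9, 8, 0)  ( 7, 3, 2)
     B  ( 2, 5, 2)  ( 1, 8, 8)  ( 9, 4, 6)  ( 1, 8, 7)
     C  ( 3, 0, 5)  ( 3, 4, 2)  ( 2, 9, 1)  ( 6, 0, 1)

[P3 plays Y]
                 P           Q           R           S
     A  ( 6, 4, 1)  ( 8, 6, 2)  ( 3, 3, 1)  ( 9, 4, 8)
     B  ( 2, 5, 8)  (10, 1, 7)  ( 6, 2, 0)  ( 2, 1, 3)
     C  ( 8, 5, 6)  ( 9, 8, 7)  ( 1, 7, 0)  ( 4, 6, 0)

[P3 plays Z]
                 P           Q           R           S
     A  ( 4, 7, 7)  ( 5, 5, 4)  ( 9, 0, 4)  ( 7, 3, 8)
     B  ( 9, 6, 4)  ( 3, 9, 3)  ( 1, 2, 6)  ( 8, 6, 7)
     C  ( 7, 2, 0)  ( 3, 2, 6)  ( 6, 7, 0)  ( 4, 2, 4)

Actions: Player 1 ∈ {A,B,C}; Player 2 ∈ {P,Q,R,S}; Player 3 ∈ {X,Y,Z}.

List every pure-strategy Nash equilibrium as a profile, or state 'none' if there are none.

PSNE: ∅

(A,P,X): not NE [P2→R gives 8>0; P3→Z gives 7>2]
(A,P,Y): not NE [P1→C gives 8>6; P2→Q gives 6>4; P3→Z gives 7>1]
(A,P,Z): not NE [P1→B gives 9>4]
(A,Q,X): not NE [P1→C gives 3>1; P2→R gives 8>2]
(A,Q,Y): not NE [P1→B gives 10>8; P3→X gives 8>2]
(A,Q,Z): not NE [P2→P gives 7>5; P3→X gives 8>4]
(A,R,X): not NE [P3→Z gives 4>0]
(A,R,Y): not NE [P1→B gives 6>3; P2→Q gives 6>3; P3→Z gives 4>1]
(A,R,Z): not NE [P2→P gives 7>0]
(A,S,X): not NE [P2→R gives 8>3; P3→Z gives 8>2]
(A,S,Y): not NE [P2→Q gives 6>4]
(A,S,Z): not NE [P1→B gives 8>7; P2→P gives 7>3]
(B,P,X): not NE [P1→C gives 3>2; P2→S gives 8>5; P3→Y gives 8>2]
(B,P,Y): not NE [P1→C gives 8>2]
(B,P,Z): not NE [P2→Q gives 9>6; P3→Y gives 8>4]
(B,Q,X): not NE [P1→C gives 3>1]
(B,Q,Y): not NE [P2→P gives 5>1; P3→X gives 8>7]
(B,Q,Z): not NE [P1→A gives 5>3; P3→X gives 8>3]
(B,R,X): not NE [P2→S gives 8>4]
(B,R,Y): not NE [P2→P gives 5>2; P3→Z gives 6>0]
(B,R,Z): not NE [P1→A gives 9>1; P2→Q gives 9>2]
(B,S,X): not NE [P1→A gives 7>1]
(B,S,Y): not NE [P1→A gives 9>2; P2→P gives 5>1; P3→Z gives 7>3]
(B,S,Z): not NE [P2→Q gives 9>6]
(C,P,X): not NE [P2→R gives 9>0; P3→Y gives 6>5]
(C,P,Y): not NE [P2→Q gives 8>5]
(C,P,Z): not NE [P1→B gives 9>7; P2→R gives 7>2; P3→Y gives 6>0]
(C,Q,X): not NE [P2→R gives 9>4; P3→Y gives 7>2]
(C,Q,Y): not NE [P1→B gives 10>9]
(C,Q,Z): not NE [P1→A gives 5>3; P2→R gives 7>2; P3→Y gives 7>6]
(C,R,X): not NE [P1→B gives 9>2]
(C,R,Y): not NE [P1→B gives 6>1; P2→Q gives 8>7; P3→X gives 1>0]
(C,R,Z): not NE [P1→A gives 9>6; P3→X gives 1>0]
(C,S,X): not NE [P1→A gives 7>6; P2→R gives 9>0; P3→Z gives 4>1]
(C,S,Y): not NE [P1→A gives 9>4; P2→Q gives 8>6; P3→Z gives 4>0]
(C,S,Z): not NE [P1→B gives 8>4; P2→R gives 7>2]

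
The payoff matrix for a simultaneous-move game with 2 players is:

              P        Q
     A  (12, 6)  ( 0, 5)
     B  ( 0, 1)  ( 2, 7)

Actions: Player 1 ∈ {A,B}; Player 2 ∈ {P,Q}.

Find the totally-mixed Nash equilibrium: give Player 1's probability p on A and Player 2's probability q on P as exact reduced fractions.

P1 mixes 6/7 on A; P2 mixes 1/7 on P

P1 indiff ⇒ q·12+(1-q)·0 = q·0+(1-q)·2 ⇒ q(12) = (1-q)(2) ⇒ q = 1/7
P2 indiff ⇒ p·6+(1-p)·1 = p·5+(1-p)·7 ⇒ p(1) = (1-p)(6) ⇒ p = 6/7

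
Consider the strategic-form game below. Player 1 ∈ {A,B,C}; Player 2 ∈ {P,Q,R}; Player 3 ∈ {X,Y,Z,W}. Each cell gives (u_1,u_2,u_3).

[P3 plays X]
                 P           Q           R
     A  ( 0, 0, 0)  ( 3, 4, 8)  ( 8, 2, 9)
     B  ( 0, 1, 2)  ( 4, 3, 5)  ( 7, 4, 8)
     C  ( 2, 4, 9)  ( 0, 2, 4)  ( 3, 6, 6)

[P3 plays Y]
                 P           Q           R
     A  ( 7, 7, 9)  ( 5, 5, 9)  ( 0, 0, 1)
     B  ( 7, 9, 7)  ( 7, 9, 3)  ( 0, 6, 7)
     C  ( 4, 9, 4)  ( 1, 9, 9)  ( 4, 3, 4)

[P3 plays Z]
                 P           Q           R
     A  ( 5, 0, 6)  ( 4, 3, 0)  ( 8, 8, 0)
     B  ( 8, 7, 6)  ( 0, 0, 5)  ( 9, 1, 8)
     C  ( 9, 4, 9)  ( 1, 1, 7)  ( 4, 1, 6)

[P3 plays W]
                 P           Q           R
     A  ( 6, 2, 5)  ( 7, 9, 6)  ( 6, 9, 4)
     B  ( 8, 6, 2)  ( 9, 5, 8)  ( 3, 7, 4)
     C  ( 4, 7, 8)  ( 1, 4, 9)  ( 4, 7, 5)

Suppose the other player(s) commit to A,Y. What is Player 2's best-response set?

BR_2 = {P}

u_2(P vs A,Y) = 7
u_2(Q vs A,Y) = 5
u_2(R vs A,Y) = 0
max payoff 7 at {P}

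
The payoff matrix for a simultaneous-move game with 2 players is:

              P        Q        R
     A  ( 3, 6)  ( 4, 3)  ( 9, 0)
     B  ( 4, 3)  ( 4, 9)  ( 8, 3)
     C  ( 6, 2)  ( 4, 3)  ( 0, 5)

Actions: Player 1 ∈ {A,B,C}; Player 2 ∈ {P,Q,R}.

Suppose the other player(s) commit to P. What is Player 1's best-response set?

argmax u_1 = {C}

u_1(A vs P) = 3
u_1(B vs P) = 4
u_1(C vs P) = 6
max payoff 6 at {C}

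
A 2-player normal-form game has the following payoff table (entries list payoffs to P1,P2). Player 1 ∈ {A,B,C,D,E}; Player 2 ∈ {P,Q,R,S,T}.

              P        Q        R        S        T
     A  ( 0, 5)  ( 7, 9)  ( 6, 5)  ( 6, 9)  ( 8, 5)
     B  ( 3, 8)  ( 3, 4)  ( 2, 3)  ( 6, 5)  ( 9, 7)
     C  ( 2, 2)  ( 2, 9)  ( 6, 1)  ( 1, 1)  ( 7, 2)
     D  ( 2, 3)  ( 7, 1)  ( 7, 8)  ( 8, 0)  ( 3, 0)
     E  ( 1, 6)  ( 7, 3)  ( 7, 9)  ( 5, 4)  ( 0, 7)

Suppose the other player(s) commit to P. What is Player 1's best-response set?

BR_1 = {B}

u_1(A vs P) = 0
u_1(B vs P) = 3
u_1(C vs P) = 2
u_1(D vs P) = 2
u_1(E vs P) = 1
max payoff 3 at {B}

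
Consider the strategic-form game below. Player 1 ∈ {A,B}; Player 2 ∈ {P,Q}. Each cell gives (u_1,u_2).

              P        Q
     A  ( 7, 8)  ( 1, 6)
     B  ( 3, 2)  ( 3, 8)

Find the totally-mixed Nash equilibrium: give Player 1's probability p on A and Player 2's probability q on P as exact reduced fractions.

P1 indiff ⇒ q·7+(1-q)·1 = q·3+(1-q)·3 ⇒ q(4) = (1-q)(2) ⇒ q = 1/3
P2 indiff ⇒ p·8+(1-p)·2 = p·6+(1-p)·8 ⇒ p(2) = (1-p)(6) ⇒ p = 3/4

P1 mixes 3/4 on A; P2 mixes 1/3 on P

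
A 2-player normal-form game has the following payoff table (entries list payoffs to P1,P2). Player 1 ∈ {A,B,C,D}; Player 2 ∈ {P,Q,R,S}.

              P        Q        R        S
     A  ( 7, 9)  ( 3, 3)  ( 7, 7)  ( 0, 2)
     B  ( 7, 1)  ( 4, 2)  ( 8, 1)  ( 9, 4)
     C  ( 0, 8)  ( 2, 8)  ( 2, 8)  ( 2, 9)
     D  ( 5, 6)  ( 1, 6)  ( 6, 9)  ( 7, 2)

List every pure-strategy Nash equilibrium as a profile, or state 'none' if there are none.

NE set: (A,P), (B,S)

(A,P): NE
(A,Q): not NE [P1→B gives 4>3; P2→P gives 9>3]
(A,R): not NE [P1→B gives 8>7; P2→P gives 9>7]
(A,S): not NE [P1→B gives 9>0; P2→P gives 9>2]
(B,P): not NE [P2→S gives 4>1]
(B,Q): not NE [P2→S gives 4>2]
(B,R): not NE [P2→S gives 4>1]
(B,S): NE
(C,P): not NE [P1→B gives 7>0; P2→S gives 9>8]
(C,Q): not NE [P1→B gives 4>2; P2→S gives 9>8]
(C,R): not NE [P1→B gives 8>2; P2→S gives 9>8]
(C,S): not NE [P1→B gives 9>2]
(D,P): not NE [P1→B gives 7>5; P2→R gives 9>6]
(D,Q): not NE [P1→B gives 4>1; P2→R gives 9>6]
(D,R): not NE [P1→B gives 8>6]
(D,S): not NE [P1→B gives 9>7; P2→R gives 9>2]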